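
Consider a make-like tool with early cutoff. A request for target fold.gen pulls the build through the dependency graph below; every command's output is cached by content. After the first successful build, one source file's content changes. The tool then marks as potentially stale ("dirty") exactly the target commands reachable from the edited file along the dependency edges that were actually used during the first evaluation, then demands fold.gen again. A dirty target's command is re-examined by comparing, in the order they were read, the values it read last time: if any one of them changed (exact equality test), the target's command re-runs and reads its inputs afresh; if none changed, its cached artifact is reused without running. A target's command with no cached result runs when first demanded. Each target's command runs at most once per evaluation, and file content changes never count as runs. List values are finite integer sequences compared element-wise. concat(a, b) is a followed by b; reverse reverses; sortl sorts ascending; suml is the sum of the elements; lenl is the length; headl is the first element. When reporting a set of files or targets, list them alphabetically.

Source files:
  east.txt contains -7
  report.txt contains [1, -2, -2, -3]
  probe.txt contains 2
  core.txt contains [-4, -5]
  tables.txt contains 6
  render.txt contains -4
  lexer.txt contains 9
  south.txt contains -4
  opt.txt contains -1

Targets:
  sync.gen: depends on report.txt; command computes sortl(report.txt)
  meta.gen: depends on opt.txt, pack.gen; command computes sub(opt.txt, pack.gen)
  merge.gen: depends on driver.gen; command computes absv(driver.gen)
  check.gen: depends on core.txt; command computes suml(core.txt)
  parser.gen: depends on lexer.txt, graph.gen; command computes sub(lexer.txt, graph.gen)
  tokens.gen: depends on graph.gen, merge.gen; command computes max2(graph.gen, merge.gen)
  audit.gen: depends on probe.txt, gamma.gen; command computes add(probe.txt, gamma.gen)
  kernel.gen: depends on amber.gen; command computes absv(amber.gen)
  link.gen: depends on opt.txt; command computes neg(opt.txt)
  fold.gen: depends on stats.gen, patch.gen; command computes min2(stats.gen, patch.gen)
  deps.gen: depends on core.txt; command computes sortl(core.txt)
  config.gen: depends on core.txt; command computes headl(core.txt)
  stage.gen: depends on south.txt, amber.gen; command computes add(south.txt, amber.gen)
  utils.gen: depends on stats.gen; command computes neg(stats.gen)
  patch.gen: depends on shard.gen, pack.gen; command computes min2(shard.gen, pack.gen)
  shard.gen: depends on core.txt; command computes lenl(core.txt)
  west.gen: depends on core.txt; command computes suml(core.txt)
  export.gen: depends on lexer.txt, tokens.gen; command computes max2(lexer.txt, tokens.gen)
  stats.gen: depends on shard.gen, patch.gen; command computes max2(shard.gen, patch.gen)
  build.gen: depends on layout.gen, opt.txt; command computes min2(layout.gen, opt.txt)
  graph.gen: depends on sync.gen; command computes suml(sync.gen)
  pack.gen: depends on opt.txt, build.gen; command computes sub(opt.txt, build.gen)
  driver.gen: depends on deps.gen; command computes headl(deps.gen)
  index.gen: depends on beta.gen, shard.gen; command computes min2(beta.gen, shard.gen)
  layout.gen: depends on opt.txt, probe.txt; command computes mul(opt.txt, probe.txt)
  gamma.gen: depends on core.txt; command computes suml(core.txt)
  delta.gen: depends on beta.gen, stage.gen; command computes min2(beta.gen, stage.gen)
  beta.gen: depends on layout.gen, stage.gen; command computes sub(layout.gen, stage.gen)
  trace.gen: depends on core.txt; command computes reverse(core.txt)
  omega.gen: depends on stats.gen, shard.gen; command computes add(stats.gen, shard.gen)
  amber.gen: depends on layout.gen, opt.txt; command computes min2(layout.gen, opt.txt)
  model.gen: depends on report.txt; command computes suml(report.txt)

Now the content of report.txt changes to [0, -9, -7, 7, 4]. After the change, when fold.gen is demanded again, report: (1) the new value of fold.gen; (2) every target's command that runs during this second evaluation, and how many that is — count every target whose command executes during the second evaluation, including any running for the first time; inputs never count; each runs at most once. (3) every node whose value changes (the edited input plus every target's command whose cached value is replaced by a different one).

Demanding fold.gen again yields 1.
0 target commands run: none.
The nodes whose values change: report.txt.
Note the shortcut — report.txt feeds only undemanded nodes, so no recomputation happens.

First demand of the output computes:
  layout.gen = mul(-1, 2) = -2
  build.gen = min2(-2, -1) = -2
  pack.gen = sub(-1, -2) = 1
  shard.gen = lenl([-4, -5]) = 2
  patch.gen = min2(2, 1) = 1
  stats.gen = max2(2, 1) = 2
  fold.gen = min2(2, 1) = 1

After the edit, cleaning proceeds:
  report.txt only reaches undemanded nodes; the second demand re-runs nothing.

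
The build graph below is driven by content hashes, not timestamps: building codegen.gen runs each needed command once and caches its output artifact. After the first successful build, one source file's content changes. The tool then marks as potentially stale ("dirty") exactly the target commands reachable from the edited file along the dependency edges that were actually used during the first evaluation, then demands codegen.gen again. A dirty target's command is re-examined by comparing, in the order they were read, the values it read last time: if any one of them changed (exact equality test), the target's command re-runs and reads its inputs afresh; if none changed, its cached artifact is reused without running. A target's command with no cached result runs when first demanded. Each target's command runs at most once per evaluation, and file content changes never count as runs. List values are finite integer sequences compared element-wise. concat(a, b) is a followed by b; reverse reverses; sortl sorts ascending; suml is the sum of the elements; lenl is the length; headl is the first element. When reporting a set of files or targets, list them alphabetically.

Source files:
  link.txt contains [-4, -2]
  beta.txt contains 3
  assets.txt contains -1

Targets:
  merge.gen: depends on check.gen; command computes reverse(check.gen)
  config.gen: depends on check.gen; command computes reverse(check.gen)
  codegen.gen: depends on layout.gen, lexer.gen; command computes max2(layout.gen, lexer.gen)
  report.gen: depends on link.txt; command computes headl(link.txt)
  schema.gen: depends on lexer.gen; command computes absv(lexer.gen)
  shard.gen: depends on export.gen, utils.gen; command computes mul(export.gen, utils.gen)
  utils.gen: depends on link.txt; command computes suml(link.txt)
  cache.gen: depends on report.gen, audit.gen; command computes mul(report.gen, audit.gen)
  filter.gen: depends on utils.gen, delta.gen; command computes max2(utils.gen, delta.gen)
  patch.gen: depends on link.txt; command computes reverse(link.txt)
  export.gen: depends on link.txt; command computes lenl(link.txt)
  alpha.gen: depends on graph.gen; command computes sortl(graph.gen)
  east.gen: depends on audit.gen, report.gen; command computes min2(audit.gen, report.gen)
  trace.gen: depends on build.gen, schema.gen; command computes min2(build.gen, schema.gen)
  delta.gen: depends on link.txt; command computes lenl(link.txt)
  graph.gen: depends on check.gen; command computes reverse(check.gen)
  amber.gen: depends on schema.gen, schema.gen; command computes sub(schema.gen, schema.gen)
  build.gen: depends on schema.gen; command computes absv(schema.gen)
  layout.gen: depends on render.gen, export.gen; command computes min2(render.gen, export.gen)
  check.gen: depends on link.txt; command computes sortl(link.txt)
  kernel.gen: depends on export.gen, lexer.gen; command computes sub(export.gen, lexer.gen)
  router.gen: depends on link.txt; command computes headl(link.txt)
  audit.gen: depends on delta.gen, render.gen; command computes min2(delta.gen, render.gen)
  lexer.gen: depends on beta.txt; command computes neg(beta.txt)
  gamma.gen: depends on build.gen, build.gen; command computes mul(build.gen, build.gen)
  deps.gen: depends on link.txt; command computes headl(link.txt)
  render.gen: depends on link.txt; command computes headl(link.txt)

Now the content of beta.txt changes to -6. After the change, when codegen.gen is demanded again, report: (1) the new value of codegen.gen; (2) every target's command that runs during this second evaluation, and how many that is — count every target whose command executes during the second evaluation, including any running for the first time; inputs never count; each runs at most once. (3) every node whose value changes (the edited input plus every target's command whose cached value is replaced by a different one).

Initial pass — values computed on the first demand:
  export.gen = lenl([-4, -2]) = 2
  lexer.gen = neg(3) = -3
  render.gen = headl([-4, -2]) = -4
  layout.gen = min2(-4, 2) = -4
  codegen.gen = max2(-4, -3) = -3

Second demand — change propagation:
  lexer.gen: re-runs because beta.txt 3->-6; new result 6.
  codegen.gen: re-runs because lexer.gen -3->6; new result 6.

codegen.gen now evaluates to 6.
Run set: codegen.gen, lexer.gen (2 run).
Changed values: beta.txt, codegen.gen, lexer.gen.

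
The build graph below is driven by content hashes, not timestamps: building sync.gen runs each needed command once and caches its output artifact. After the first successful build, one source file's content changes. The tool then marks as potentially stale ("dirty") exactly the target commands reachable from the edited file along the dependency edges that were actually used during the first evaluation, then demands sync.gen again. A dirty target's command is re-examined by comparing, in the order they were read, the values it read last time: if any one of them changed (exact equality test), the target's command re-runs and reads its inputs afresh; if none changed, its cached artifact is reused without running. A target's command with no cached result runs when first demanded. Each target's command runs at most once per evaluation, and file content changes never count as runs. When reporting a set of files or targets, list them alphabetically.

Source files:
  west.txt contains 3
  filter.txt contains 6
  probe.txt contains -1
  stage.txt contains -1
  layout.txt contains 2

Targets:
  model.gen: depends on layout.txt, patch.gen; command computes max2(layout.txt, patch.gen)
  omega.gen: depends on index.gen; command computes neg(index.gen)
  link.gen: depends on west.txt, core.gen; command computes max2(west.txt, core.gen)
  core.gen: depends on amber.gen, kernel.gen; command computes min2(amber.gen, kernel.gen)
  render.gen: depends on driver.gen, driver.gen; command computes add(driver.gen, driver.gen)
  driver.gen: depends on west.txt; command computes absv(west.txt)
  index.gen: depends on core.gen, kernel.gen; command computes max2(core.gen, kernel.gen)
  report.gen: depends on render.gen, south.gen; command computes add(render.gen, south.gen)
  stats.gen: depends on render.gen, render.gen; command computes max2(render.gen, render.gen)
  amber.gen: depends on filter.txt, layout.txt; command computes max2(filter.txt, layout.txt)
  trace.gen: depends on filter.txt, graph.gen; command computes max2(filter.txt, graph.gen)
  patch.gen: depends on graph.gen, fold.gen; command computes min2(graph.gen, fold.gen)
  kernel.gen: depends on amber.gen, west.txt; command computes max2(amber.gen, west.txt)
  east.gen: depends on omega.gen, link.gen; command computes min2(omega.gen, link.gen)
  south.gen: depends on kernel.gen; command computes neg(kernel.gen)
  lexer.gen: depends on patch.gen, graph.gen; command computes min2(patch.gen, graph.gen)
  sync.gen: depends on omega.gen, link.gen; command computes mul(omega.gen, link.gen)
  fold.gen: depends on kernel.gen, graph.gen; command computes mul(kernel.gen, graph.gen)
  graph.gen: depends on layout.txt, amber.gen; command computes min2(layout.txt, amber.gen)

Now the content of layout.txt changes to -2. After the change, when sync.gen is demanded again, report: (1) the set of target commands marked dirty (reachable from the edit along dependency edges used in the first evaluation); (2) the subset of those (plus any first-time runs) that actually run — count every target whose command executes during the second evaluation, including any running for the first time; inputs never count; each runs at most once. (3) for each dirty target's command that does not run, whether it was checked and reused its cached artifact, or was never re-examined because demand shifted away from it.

Dirty set: amber.gen, core.gen, index.gen, kernel.gen, link.gen, omega.gen, sync.gen.
Run set: amber.gen (1 run).
Re-examined without running (cache reused): core.gen, index.gen, kernel.gen, link.gen, omega.gen, sync.gen.
The important point: amber.gen recomputes to an identical value, and the output ends up unchanged.

Initial pass — values computed on the first demand:
  amber.gen = max2(6, 2) = 6
  kernel.gen = max2(6, 3) = 6
  core.gen = min2(6, 6) = 6
  index.gen = max2(6, 6) = 6
  link.gen = max2(3, 6) = 6
  omega.gen = neg(6) = -6
  sync.gen = mul(-6, 6) = -36

Second demand — change propagation:
  amber.gen: re-runs because layout.txt 2->-2; new result 6 (unchanged).
  kernel.gen: re-examined; everything it read last time is the same (amber.gen unchanged, west.txt unchanged) — cache 6 kept, no run.
  core.gen: re-examined; everything it read last time is the same (amber.gen unchanged, kernel.gen unchanged) — cache 6 kept, no run.
  index.gen: re-examined; everything it read last time is the same (core.gen unchanged, kernel.gen unchanged) — cache 6 kept, no run.
  link.gen: re-examined; everything it read last time is the same (west.txt unchanged, core.gen unchanged) — cache 6 kept, no run.
  omega.gen: re-examined; everything it read last time is the same (index.gen unchanged) — cache -6 kept, no run.
  sync.gen: re-examined; everything it read last time is the same (omega.gen unchanged, link.gen unchanged) — cache -36 kept, no run.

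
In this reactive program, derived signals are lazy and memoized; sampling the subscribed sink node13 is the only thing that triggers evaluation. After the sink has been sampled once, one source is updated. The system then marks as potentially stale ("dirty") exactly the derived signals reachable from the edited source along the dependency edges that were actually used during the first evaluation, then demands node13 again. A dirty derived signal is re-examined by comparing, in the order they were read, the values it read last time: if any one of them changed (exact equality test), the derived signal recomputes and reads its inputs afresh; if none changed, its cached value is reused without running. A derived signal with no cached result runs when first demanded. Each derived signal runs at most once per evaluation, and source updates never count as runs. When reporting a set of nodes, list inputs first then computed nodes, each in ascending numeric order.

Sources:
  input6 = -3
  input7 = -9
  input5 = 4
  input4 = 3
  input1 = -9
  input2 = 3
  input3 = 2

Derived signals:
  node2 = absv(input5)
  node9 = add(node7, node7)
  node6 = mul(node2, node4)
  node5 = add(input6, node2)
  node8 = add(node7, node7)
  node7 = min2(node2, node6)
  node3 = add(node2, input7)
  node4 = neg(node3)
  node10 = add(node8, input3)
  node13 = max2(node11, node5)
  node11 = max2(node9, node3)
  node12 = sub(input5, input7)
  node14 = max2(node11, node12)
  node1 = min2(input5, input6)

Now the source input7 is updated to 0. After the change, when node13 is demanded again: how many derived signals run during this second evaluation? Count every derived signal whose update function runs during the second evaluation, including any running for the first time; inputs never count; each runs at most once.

First demand of the output computes:
  node2 = absv(4) = 4
  node3 = add(4, -9) = -5
  node4 = neg(-5) = 5
  node5 = add(-3, 4) = 1
  node6 = mul(4, 5) = 20
  node7 = min2(4, 20) = 4
  node9 = add(4, 4) = 8
  node11 = max2(8, -5) = 8
  node13 = max2(8, 1) = 8

After the edit, cleaning proceeds:
  node3: a read changed (input7 -9->0) — executes, giving 4.
  node4: a read changed (node3 -5->4) — executes, giving -4.
  node6: a read changed (node4 5->-4) — executes, giving -16.
  node7: a read changed (node6 20->-16) — executes, giving -16.
  node9: a read changed (node7 4->-16; node7 4->-16) — executes, giving -32.
  node11: a read changed (node9 8->-32; node3 -5->4) — executes, giving 4.
  node13: a read changed (node11 8->4) — executes, giving 4.

7 derived signals run: node3, node4, node6, node7, node9, node11, node13.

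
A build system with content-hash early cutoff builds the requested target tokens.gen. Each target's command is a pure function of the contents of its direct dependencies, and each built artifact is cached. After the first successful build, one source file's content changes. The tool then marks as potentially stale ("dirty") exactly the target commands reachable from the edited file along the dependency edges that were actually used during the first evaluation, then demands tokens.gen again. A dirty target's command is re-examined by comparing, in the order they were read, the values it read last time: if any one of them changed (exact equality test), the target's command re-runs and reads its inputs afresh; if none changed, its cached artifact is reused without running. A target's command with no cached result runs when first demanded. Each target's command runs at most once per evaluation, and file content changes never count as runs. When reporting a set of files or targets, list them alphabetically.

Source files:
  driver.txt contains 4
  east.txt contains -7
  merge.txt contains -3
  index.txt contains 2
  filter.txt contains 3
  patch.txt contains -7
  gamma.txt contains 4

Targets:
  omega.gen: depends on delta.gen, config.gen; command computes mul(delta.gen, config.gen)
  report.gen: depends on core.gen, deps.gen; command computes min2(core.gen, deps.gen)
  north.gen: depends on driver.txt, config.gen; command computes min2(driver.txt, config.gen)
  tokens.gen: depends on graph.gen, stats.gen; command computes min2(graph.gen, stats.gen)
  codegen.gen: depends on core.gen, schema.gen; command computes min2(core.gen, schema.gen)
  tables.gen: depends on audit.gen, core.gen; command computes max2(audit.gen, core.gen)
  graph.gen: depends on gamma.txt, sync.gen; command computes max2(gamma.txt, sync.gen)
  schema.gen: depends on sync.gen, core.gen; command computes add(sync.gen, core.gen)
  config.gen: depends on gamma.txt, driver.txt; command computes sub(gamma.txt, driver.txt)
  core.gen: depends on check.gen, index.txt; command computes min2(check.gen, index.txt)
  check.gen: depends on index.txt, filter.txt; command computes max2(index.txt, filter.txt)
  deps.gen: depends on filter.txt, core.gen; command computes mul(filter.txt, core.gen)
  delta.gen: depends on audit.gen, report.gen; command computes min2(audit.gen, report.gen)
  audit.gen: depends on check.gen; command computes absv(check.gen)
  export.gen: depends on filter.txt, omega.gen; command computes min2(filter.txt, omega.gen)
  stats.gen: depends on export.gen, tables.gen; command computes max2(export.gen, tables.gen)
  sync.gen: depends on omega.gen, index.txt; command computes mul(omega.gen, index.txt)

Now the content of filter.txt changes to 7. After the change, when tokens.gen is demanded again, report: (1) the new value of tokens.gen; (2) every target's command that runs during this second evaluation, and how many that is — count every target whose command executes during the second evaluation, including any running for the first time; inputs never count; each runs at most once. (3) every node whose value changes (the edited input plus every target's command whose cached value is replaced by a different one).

First evaluation (everything demanded from the output):
  check.gen = max2(2, 3) = 3
  audit.gen = absv(3) = 3
  config.gen = sub(4, 4) = 0
  core.gen = min2(3, 2) = 2
  deps.gen = mul(3, 2) = 6
  report.gen = min2(2, 6) = 2
  delta.gen = min2(3, 2) = 2
  omega.gen = mul(2, 0) = 0
  export.gen = min2(3, 0) = 0
  sync.gen = mul(0, 2) = 0
  graph.gen = max2(4, 0) = 4
  tables.gen = max2(3, 2) = 3
  stats.gen = max2(0, 3) = 3
  tokens.gen = min2(4, 3) = 3

Propagation after the edit:
  check.gen: runs — filter.txt 3->7; result 7.
  audit.gen: runs — check.gen 3->7; result 7.
  core.gen: runs — check.gen 3->7; result 2 (same value as before).
  deps.gen: runs — filter.txt 3->7; result 14.
  report.gen: runs — deps.gen 6->14; result 2 (same value as before).
  delta.gen: runs — audit.gen 3->7; result 2 (same value as before).
  omega.gen: checked — values it read are unchanged (delta.gen unchanged, config.gen unchanged); reused cached 0 without running.
  export.gen: runs — filter.txt 3->7; result 0 (same value as before).
  sync.gen: checked — values it read are unchanged (omega.gen unchanged, index.txt unchanged); reused cached 0 without running.
  graph.gen: checked — values it read are unchanged (gamma.txt unchanged, sync.gen unchanged); reused cached 4 without running.
  tables.gen: runs — audit.gen 3->7; result 7.
  stats.gen: runs — tables.gen 3->7; result 7.
  tokens.gen: runs — stats.gen 3->7; result 4.

Key observation: the cutoff stops propagation at omega.gen — its inputs' values are unchanged, so it reuses its cache.

New value of tokens.gen: 4.
Target commands that run: audit.gen, check.gen, core.gen, delta.gen, deps.gen, export.gen, report.gen, stats.gen, tables.gen, tokens.gen — 10 in total.
Values that change: audit.gen, check.gen, deps.gen, filter.txt, stats.gen, tables.gen, tokens.gen.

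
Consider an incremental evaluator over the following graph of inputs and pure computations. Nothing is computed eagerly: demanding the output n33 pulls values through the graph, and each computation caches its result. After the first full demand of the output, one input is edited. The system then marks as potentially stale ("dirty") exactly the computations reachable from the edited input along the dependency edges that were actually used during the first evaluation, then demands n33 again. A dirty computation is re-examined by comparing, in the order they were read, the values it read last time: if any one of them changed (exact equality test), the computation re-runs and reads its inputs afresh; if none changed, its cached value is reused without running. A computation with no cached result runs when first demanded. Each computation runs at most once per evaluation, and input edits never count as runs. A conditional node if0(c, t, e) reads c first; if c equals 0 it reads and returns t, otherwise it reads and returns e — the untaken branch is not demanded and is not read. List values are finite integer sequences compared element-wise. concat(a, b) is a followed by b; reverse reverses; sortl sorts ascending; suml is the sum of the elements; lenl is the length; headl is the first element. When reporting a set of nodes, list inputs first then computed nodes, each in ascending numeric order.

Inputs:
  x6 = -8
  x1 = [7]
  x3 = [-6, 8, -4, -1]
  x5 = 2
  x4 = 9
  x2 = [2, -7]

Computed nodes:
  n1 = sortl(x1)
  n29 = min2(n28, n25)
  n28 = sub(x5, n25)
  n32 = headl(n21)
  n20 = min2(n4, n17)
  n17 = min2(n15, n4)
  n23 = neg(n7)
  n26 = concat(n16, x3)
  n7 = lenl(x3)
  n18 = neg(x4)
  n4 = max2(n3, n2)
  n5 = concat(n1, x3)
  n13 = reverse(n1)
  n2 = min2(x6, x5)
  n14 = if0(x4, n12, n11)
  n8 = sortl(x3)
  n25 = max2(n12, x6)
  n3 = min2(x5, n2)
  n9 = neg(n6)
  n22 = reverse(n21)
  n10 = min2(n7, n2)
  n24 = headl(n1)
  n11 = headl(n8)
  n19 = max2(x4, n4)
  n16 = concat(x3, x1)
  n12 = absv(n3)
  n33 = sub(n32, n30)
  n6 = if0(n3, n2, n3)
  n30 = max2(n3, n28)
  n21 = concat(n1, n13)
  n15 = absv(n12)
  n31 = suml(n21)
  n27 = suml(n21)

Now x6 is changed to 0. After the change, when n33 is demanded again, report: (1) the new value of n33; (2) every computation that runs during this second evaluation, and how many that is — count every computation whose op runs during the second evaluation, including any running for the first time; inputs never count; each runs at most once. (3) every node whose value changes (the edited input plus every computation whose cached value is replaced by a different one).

Initial pass — values computed on the first demand:
  n1 = sortl([7]) = [7]
  n2 = min2(-8, 2) = -8
  n3 = min2(2, -8) = -8
  n12 = absv(-8) = 8
  n13 = reverse([7]) = [7]
  n21 = concat([7], [7]) = [7, 7]
  n25 = max2(8, -8) = 8
  n28 = sub(2, 8) = -6
  n30 = max2(-8, -6) = -6
  n32 = headl([7, 7]) = 7
  n33 = sub(7, -6) = 13

Second demand — change propagation:
  n2: re-runs because x6 -8->0; new result 0.
  n3: re-runs because n2 -8->0; new result 0.
  n12: re-runs because n3 -8->0; new result 0.
  n25: re-runs because n12 8->0; x6 -8->0; new result 0.
  n28: re-runs because n25 8->0; new result 2.
  n30: re-runs because n3 -8->0; n28 -6->2; new result 2.
  n33: re-runs because n30 -6->2; new result 5.

n33 now evaluates to 5.
Run set: n2, n3, n12, n25, n28, n30, n33 (7 run).
Changed values: x6, n2, n3, n12, n25, n28, n30, n33.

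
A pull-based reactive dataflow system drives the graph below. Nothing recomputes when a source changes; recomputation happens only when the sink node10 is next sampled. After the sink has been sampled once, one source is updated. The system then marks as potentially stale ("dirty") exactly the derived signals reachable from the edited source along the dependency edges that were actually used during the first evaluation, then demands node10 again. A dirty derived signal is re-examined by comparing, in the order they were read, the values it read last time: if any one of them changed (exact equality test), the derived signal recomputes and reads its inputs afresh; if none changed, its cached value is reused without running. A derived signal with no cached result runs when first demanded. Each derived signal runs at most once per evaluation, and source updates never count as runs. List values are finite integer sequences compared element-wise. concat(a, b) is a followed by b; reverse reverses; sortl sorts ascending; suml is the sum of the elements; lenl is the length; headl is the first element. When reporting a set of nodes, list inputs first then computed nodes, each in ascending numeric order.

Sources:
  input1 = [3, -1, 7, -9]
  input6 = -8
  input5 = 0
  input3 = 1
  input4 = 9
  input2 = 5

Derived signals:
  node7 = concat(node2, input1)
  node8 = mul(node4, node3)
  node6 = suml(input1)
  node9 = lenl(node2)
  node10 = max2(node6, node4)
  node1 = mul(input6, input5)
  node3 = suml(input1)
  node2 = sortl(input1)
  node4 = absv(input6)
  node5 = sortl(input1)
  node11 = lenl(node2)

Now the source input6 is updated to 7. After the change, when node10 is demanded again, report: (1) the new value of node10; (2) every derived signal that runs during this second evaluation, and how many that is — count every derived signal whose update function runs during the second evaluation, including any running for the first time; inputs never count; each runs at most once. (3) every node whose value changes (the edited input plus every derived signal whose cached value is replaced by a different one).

First evaluation (everything demanded from the output):
  node4 = absv(-8) = 8
  node6 = suml([3, -1, 7, -9]) = 0
  node10 = max2(0, 8) = 8

Propagation after the edit:
  node4: runs — input6 -8->7; result 7.
  node10: runs — node4 8->7; result 7.

New value of node10: 7.
Derived signals that run: node4, node10 — 2 in total.
Values that change: input6, node4, node10.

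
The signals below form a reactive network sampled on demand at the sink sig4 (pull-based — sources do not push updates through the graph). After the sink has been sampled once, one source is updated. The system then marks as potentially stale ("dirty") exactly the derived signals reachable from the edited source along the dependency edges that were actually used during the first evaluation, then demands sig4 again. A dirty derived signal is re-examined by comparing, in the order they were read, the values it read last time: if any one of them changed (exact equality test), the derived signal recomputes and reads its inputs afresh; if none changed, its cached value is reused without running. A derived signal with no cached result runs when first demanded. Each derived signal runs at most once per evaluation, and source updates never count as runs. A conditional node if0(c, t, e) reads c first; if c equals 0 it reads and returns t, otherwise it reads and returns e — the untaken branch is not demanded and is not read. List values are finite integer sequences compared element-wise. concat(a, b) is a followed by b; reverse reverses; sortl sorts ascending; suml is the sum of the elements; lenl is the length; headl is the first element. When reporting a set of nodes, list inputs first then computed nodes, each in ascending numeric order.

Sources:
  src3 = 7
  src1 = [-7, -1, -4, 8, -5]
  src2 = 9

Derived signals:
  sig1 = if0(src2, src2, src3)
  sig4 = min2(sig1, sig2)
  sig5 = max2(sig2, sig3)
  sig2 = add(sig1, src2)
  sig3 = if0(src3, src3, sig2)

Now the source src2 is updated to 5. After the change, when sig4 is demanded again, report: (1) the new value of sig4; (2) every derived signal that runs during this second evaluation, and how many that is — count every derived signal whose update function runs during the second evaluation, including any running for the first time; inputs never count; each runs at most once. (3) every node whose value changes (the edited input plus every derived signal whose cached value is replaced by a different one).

sig4 now evaluates to 7.
Run set: sig1, sig2, sig4 (3 run).
Changed values: src2, sig2.

Initial pass — values computed on the first demand:
  sig1 = if0(src2=9 -> else branch src3) = 7
  sig2 = add(7, 9) = 16
  sig4 = min2(7, 16) = 7

Second demand — change propagation:
  sig1: re-runs because src2 9->5; new result 7 (unchanged).
  sig2: re-runs because src2 9->5; new result 12.
  sig4: re-runs because sig2 16->12; new result 7 (unchanged).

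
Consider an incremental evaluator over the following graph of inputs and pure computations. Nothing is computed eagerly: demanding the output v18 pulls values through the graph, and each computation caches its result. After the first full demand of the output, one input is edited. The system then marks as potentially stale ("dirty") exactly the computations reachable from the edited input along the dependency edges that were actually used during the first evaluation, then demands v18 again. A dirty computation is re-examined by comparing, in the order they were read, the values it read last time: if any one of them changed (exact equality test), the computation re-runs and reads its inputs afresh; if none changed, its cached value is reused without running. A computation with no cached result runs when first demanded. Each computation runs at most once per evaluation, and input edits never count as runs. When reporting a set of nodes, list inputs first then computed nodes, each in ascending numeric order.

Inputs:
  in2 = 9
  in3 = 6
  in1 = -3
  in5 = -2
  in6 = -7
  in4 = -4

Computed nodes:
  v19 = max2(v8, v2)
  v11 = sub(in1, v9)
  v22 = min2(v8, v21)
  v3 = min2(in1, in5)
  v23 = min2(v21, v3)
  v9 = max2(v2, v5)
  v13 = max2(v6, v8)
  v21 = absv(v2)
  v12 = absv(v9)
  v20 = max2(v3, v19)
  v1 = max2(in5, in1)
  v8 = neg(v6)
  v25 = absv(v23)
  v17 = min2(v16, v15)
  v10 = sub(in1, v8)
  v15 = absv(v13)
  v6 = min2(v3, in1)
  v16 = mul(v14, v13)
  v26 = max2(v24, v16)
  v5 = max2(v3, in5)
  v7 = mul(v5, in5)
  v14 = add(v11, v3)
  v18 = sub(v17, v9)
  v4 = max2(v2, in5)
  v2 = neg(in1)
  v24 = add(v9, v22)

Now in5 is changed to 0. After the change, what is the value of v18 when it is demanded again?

Initial pass — values computed on the first demand:
  v2 = neg(-3) = 3
  v3 = min2(-3, -2) = -3
  v5 = max2(-3, -2) = -2
  v6 = min2(-3, -3) = -3
  v8 = neg(-3) = 3
  v9 = max2(3, -2) = 3
  v11 = sub(-3, 3) = -6
  v13 = max2(-3, 3) = 3
  v14 = add(-6, -3) = -9
  v15 = absv(3) = 3
  v16 = mul(-9, 3) = -27
  v17 = min2(-27, 3) = -27
  v18 = sub(-27, 3) = -30

Second demand — change propagation:
  v3: re-runs because in5 -2->0; new result -3 (unchanged).
  v5: re-runs because in5 -2->0; new result 0.
  v6: re-examined; everything it read last time is the same (v3 unchanged, in1 unchanged) — cache -3 kept, no run.
  v8: re-examined; everything it read last time is the same (v6 unchanged) — cache 3 kept, no run.
  v9: re-runs because v5 -2->0; new result 3 (unchanged).
  v11: re-examined; everything it read last time is the same (in1 unchanged, v9 unchanged) — cache -6 kept, no run.
  v13: re-examined; everything it read last time is the same (v6 unchanged, v8 unchanged) — cache 3 kept, no run.
  v14: re-examined; everything it read last time is the same (v11 unchanged, v3 unchanged) — cache -9 kept, no run.
  v15: re-examined; everything it read last time is the same (v13 unchanged) — cache 3 kept, no run.
  v16: re-examined; everything it read last time is the same (v14 unchanged, v13 unchanged) — cache -27 kept, no run.
  v17: re-examined; everything it read last time is the same (v16 unchanged, v15 unchanged) — cache -27 kept, no run.
  v18: re-examined; everything it read last time is the same (v17 unchanged, v9 unchanged) — cache -30 kept, no run.

The important point: at v6 every value read last time is unchanged, so the dirty flag clears without a run.

v18 now evaluates to -30.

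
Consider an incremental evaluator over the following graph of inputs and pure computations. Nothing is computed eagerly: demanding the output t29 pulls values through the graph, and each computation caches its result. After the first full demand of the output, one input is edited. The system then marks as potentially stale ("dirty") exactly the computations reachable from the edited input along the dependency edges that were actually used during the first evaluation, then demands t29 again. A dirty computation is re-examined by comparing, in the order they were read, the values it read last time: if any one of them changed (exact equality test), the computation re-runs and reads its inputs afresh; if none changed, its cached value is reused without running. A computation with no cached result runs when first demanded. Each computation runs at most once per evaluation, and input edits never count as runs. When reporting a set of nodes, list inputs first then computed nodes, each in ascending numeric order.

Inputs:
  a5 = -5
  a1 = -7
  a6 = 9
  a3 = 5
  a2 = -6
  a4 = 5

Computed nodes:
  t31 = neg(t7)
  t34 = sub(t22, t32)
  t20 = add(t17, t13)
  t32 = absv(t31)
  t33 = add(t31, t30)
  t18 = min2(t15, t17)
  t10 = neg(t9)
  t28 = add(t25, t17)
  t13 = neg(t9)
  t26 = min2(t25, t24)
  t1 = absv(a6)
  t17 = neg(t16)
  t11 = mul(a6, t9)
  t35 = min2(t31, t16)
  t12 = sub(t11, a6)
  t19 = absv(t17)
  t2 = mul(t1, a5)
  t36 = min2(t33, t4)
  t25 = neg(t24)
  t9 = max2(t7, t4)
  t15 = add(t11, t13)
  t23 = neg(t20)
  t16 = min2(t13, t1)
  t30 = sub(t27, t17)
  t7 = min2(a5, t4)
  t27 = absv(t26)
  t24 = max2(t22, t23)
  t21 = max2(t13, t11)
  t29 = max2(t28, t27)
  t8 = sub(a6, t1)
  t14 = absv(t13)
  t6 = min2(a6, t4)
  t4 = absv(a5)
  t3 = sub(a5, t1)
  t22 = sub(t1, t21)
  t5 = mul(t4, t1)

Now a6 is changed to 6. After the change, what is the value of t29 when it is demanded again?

Initial pass — values computed on the first demand:
  t1 = absv(9) = 9
  t4 = absv(-5) = 5
  t7 = min2(-5, 5) = -5
  t9 = max2(-5, 5) = 5
  t11 = mul(9, 5) = 45
  t13 = neg(5) = -5
  t16 = min2(-5, 9) = -5
  t17 = neg(-5) = 5
  t20 = add(5, -5) = 0
  t21 = max2(-5, 45) = 45
  t22 = sub(9, 45) = -36
  t23 = neg(0) = 0
  t24 = max2(-36, 0) = 0
  t25 = neg(0) = 0
  t26 = min2(0, 0) = 0
  t27 = absv(0) = 0
  t28 = add(0, 5) = 5
  t29 = max2(5, 0) = 5

Second demand — change propagation:
  t1: re-runs because a6 9->6; new result 6.
  t11: re-runs because a6 9->6; new result 30.
  t16: re-runs because t1 9->6; new result -5 (unchanged).
  t17: re-examined; everything it read last time is the same (t16 unchanged) — cache 5 kept, no run.
  t20: re-examined; everything it read last time is the same (t17 unchanged, t13 unchanged) — cache 0 kept, no run.
  t21: re-runs because t11 45->30; new result 30.
  t22: re-runs because t1 9->6; t21 45->30; new result -24.
  t23: re-examined; everything it read last time is the same (t20 unchanged) — cache 0 kept, no run.
  t24: re-runs because t22 -36->-24; new result 0 (unchanged).
  t25: re-examined; everything it read last time is the same (t24 unchanged) — cache 0 kept, no run.
  t26: re-examined; everything it read last time is the same (t25 unchanged, t24 unchanged) — cache 0 kept, no run.
  t27: re-examined; everything it read last time is the same (t26 unchanged) — cache 0 kept, no run.
  t28: re-examined; everything it read last time is the same (t25 unchanged, t17 unchanged) — cache 5 kept, no run.
  t29: re-examined; everything it read last time is the same (t28 unchanged, t27 unchanged) — cache 5 kept, no run.

The important point: at t17 every value read last time is unchanged, so the dirty flag clears without a run.

t29 now evaluates to 5.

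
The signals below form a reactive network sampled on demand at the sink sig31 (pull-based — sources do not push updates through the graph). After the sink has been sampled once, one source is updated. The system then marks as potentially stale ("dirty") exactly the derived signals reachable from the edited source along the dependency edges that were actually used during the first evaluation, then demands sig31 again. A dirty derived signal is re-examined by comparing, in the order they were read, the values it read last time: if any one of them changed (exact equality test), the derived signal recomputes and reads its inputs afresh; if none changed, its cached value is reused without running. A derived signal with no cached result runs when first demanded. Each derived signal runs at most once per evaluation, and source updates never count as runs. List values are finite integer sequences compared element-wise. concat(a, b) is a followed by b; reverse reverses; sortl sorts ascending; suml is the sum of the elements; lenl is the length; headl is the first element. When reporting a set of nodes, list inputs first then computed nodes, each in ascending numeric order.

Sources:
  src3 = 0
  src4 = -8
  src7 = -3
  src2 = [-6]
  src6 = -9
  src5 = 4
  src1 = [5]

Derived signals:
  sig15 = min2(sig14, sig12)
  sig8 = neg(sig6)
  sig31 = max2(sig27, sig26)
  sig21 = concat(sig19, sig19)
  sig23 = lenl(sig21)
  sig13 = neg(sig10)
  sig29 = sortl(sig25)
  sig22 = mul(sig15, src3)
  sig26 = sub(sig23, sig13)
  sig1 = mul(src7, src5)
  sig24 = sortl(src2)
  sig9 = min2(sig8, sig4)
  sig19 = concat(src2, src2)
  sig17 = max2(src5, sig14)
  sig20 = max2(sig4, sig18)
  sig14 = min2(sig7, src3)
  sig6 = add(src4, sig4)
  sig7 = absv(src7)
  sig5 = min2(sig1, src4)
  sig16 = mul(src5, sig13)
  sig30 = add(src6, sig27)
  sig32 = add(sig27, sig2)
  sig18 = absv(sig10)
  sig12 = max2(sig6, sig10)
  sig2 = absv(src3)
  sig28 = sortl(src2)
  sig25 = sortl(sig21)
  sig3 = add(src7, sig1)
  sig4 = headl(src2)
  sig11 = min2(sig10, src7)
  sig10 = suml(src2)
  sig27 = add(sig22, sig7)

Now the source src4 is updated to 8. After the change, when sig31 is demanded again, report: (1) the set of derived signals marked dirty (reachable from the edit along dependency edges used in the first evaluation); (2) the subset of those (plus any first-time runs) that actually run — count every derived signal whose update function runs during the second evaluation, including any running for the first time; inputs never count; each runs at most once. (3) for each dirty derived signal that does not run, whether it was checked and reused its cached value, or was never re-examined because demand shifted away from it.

Dirty set: sig6, sig12, sig15, sig22, sig27, sig31.
Run set: sig6, sig12, sig15, sig22 (4 run).
Re-examined without running (cache reused): sig27, sig31.
The important point: sig22 recomputes to an identical value, and the output ends up unchanged.

Initial pass — values computed on the first demand:
  sig4 = headl([-6]) = -6
  sig6 = add(-8, -6) = -14
  sig7 = absv(-3) = 3
  sig10 = suml([-6]) = -6
  sig12 = max2(-14, -6) = -6
  sig13 = neg(-6) = 6
  sig14 = min2(3, 0) = 0
  sig15 = min2(0, -6) = -6
  sig19 = concat([-6], [-6]) = [-6, -6]
  sig21 = concat([-6, -6], [-6, -6]) = [-6, -6, -6, -6]
  sig22 = mul(-6, 0) = 0
  sig23 = lenl([-6, -6, -6, -6]) = 4
  sig26 = sub(4, 6) = -2
  sig27 = add(0, 3) = 3
  sig31 = max2(3, -2) = 3

Second demand — change propagation:
  sig6: re-runs because src4 -8->8; new result 2.
  sig12: re-runs because sig6 -14->2; new result 2.
  sig15: re-runs because sig12 -6->2; new result 0.
  sig22: re-runs because sig15 -6->0; new result 0 (unchanged).
  sig27: re-examined; everything it read last time is the same (sig22 unchanged, sig7 unchanged) — cache 3 kept, no run.
  sig31: re-examined; everything it read last time is the same (sig27 unchanged, sig26 unchanged) — cache 3 kept, no run.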